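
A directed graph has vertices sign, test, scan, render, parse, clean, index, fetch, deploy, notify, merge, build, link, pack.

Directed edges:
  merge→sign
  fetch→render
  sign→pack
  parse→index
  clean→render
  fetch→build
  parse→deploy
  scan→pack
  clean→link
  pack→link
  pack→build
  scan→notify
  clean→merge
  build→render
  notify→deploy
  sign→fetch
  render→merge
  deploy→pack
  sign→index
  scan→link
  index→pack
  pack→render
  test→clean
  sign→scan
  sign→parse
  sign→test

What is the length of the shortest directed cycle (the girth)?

4

For each vertex v, BFS finds the shortest path from v back to v.
The shortest such closed walk is sign → fetch → render → merge → sign, length 4.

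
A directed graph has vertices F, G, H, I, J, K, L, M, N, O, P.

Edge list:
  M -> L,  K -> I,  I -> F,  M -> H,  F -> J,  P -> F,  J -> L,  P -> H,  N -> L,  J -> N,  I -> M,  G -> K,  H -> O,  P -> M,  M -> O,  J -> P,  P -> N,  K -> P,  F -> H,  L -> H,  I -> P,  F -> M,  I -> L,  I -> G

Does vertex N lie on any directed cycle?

N lies on a cycle iff there is a path from N back to itself.
Exploring from N, it never reaches itself; equivalently, its strongly connected component is a singleton.

No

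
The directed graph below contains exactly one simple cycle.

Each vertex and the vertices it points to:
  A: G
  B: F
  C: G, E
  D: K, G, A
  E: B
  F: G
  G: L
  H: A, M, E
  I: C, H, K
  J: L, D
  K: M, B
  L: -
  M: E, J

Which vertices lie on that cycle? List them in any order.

D, J, K, M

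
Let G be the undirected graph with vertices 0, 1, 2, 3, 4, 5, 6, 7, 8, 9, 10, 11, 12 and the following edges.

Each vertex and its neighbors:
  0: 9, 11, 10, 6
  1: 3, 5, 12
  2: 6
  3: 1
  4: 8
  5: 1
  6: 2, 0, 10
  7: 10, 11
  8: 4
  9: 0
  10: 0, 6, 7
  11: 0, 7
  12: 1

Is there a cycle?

Yes

DFS, tracking each vertex's parent; an edge to a visited non-parent vertex closes a cycle.
Start from 12:
visit 12 (parent –)
  visit 1 (parent 12)
    visit 3 (parent 1)
      3–1: parent, skip
    visit 5 (parent 1)
      5–1: parent, skip
    1–12: parent, skip
visit 0 (parent –)
  visit 9 (parent 0)
    9–0: parent, skip
  visit 11 (parent 0)
    11–0: parent, skip
    visit 7 (parent 11)
      visit 10 (parent 7)
        10–0: 0 visited and ≠ parent → cycle
Cycle: 0 – 11 – 7 – 10 – 0.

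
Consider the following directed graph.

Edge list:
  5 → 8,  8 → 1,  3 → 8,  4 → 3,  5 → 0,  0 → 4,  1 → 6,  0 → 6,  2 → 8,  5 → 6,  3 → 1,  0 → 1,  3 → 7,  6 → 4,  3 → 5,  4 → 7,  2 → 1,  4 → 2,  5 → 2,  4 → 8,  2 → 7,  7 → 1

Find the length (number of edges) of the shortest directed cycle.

For each vertex v, BFS finds the shortest path from v back to v.
The shortest such closed walk is 5 → 6 → 4 → 3 → 5, length 4.

4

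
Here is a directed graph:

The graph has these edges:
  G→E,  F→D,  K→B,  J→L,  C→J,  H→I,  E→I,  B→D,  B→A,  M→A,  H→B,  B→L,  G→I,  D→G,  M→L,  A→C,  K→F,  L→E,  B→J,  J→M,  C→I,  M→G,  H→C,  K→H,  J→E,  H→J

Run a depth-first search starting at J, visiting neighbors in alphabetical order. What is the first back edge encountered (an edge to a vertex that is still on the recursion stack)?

DFS from J (visiting neighbors in alphabetical order); mark gray on enter, black on exit:
J gray
  E gray
    I gray
    I black
  E black
  L gray
    L→E: E black — skip
  L black
  M gray
    A gray
      C gray
        C→I: I black — skip
        C→J: J is gray → back edge
First back edge: C → J.

C->J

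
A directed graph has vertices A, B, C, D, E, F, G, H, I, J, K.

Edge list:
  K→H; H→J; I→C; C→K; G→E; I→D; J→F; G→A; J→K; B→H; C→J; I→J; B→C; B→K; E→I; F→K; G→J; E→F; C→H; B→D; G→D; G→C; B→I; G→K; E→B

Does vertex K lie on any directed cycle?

K is on a cycle iff K can reach itself via ≥1 edge.
K → H → J → K — yes.

Yes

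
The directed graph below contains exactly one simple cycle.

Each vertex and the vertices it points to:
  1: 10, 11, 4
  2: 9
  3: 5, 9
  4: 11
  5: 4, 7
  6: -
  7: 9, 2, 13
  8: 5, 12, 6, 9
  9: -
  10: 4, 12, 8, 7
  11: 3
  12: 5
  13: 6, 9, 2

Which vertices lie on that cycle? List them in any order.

DFS with gray/black marking from 11:
11 gray
  3 gray
    5 gray
      4 gray
        4→11: 11 is gray → back edge
Back edge closes the cycle 11 → 3 → 5 → 4 → 11; its vertices are {3, 4, 5, 11}.

3, 4, 5, 11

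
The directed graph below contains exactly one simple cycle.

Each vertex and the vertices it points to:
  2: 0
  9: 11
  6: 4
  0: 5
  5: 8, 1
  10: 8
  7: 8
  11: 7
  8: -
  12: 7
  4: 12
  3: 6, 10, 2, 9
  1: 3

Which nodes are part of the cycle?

0, 1, 2, 3, 5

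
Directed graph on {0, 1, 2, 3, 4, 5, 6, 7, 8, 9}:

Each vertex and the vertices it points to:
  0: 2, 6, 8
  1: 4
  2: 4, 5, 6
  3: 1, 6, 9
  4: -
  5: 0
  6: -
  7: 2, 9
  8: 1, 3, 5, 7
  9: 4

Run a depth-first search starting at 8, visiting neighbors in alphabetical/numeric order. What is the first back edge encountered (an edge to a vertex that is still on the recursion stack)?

2→5

DFS from 8 (visiting neighbors in alphabetical/numeric order); mark gray on enter, black on exit:
8 gray
  1 gray
    4 gray
    4 black
  1 black
  3 gray
    3→1: 1 black — skip
    6 gray
    6 black
    9 gray
      9→4: 4 black — skip
    9 black
  3 black
  5 gray
    0 gray
      2 gray
        2→4: 4 black — skip
        2→5: 5 is gray → back edge
First back edge: 2 → 5.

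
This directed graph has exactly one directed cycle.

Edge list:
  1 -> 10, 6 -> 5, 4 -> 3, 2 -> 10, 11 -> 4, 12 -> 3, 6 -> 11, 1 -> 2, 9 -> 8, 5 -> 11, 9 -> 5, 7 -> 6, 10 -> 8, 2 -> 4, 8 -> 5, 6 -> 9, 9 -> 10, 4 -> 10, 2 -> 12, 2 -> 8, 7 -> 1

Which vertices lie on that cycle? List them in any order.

DFS with gray/black marking from 11:
11 gray
  4 gray
    3 gray
    3 black
    10 gray
      8 gray
        5 gray
          5→11: 11 is gray → back edge
Back edge closes the cycle 11 → 4 → 10 → 8 → 5 → 11; its vertices are {4, 5, 8, 10, 11}.

4, 5, 8, 10, 11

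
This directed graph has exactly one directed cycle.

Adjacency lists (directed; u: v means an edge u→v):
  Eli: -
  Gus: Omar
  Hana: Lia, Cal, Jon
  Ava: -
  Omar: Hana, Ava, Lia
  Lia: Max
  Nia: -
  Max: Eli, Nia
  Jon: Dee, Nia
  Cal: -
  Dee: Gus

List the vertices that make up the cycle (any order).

DFS with gray/black marking from Gus:
Gus gray
  Omar gray
    Hana gray
      Lia gray
        Max gray
          Eli gray
          Eli black
          Nia gray
          Nia black
        Max black
      Lia black
      Cal gray
      Cal black
      Jon gray
        Dee gray
          Dee→Gus: Gus is gray → back edge
Back edge closes the cycle Gus → Omar → Hana → Jon → Dee → Gus; its vertices are {Dee, Gus, Jon, Hana, Omar}.

Dee, Gus, Jon, Hana, Omar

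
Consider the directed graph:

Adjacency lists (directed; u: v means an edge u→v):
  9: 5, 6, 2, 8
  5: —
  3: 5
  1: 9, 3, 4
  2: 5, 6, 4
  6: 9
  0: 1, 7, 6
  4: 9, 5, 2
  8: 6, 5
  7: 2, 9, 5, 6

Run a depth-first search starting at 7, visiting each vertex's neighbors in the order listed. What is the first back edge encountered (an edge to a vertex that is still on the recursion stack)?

9→6

DFS from 7 (visiting each vertex's neighbors in the order listed); mark gray on enter, black on exit:
7 gray
  2 gray
    5 gray
    5 black
    6 gray
      9 gray
        9→5: 5 black — skip
        9→6: 6 is gray → back edge
First back edge: 9 → 6.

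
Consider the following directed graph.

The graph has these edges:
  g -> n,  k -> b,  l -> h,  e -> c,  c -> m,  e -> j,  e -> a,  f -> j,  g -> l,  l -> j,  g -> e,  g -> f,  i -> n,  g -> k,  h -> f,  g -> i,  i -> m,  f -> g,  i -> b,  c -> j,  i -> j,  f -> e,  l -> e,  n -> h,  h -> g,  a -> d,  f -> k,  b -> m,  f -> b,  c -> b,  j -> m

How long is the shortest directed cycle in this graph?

2

For each vertex v, BFS finds the shortest path from v back to v.
The shortest such closed walk is g → f → g, length 2.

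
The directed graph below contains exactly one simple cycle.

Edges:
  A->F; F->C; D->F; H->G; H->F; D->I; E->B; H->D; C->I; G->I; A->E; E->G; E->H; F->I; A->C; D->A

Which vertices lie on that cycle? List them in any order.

A, D, E, H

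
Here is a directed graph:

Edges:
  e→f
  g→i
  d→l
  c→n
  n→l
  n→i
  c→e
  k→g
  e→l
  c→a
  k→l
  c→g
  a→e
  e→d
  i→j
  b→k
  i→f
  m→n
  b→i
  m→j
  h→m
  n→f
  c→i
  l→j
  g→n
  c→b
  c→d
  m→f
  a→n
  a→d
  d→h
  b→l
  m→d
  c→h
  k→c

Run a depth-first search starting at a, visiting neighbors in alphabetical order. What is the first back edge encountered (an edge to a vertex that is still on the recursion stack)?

m->d

DFS from a (visiting neighbors in alphabetical order); mark gray on enter, black on exit:
a gray
  d gray
    h gray
      m gray
        m→d: d is gray → back edge
First back edge: m → d.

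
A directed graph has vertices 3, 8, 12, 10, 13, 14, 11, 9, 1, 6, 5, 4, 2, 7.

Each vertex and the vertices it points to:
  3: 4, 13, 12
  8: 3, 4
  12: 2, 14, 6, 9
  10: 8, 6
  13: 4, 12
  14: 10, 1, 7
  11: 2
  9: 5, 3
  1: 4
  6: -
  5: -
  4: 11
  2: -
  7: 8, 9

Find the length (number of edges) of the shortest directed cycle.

3

For each vertex v, BFS finds the shortest path from v back to v.
The shortest such closed walk is 3 → 12 → 9 → 3, length 3.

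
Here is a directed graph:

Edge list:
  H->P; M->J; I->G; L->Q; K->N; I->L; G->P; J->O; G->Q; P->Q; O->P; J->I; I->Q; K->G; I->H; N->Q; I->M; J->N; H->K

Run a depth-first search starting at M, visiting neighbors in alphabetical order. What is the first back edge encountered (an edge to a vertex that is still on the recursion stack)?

I->M

DFS from M (visiting neighbors in alphabetical order); mark gray on enter, black on exit:
M gray
  J gray
    I gray
      G gray
        P gray
          Q gray
          Q black
        P black
        G→Q: Q black — skip
      G black
      H gray
        K gray
          K→G: G black — skip
          N gray
            N→Q: Q black — skip
          N black
        K black
        H→P: P black — skip
      H black
      L gray
        L→Q: Q black — skip
      L black
      I→M: M is gray → back edge
First back edge: I → M.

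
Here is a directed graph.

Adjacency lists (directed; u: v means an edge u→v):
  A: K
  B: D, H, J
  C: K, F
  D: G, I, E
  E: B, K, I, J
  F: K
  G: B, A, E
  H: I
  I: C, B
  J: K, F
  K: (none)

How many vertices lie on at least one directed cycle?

6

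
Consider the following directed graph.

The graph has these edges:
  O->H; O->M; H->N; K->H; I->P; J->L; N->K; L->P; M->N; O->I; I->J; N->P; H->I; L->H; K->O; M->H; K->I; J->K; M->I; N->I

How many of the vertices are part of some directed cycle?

8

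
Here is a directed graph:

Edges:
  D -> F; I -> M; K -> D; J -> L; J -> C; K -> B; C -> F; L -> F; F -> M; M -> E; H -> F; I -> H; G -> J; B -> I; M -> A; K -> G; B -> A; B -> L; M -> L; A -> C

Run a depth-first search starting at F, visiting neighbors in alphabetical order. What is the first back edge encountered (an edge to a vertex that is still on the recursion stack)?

DFS from F (visiting neighbors in alphabetical order); mark gray on enter, black on exit:
F gray
  M gray
    A gray
      C gray
        C→F: F is gray → back edge
First back edge: C → F.

C->F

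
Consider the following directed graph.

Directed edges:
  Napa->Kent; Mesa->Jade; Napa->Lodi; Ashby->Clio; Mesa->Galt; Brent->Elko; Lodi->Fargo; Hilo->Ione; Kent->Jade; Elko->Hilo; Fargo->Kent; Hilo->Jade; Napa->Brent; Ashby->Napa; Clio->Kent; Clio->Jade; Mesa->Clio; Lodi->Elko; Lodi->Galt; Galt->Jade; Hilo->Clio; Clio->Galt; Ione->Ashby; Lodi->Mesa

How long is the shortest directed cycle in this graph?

6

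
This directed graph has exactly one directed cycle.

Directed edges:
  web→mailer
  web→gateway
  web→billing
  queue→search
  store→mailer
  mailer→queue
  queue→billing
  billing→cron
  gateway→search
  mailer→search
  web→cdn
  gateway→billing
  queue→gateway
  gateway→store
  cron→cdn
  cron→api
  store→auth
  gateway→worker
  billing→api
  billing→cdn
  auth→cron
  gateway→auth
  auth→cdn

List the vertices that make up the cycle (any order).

queue, store, mailer, gateway

DFS with gray/black marking from mailer:
mailer gray
  queue gray
    gateway gray
      auth gray
        cron gray
          api gray
          api black
          cdn gray
          cdn black
        cron black
        auth→cdn: cdn black — skip
      auth black
      billing gray
        billing→cron: cron black — skip
        billing→api: api black — skip
        billing→cdn: cdn black — skip
      billing black
      store gray
        store→auth: auth black — skip
        store→mailer: mailer is gray → back edge
Back edge closes the cycle mailer → queue → gateway → store → mailer; its vertices are {queue, store, mailer, gateway}.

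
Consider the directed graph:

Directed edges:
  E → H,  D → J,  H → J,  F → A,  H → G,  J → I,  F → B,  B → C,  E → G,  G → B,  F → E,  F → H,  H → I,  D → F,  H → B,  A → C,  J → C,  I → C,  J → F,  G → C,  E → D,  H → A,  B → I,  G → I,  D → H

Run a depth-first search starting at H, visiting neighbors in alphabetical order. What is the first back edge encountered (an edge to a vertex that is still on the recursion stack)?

D→F

DFS from H (visiting neighbors in alphabetical order); mark gray on enter, black on exit:
H gray
  A gray
    C gray
    C black
  A black
  B gray
    B→C: C black — skip
    I gray
      I→C: C black — skip
    I black
  B black
  G gray
    G→B: B black — skip
    G→C: C black — skip
    G→I: I black — skip
  G black
  H→I: I black — skip
  J gray
    J→C: C black — skip
    F gray
      F→A: A black — skip
      F→B: B black — skip
      E gray
        D gray
          D→F: F is gray → back edge
First back edge: D → F.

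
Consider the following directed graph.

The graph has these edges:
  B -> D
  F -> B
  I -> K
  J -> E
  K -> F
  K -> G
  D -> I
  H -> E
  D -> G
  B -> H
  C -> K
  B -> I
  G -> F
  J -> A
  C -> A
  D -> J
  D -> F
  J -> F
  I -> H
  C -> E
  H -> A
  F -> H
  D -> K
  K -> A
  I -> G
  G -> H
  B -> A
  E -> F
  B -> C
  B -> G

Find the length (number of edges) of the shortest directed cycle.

3

For each vertex v, BFS finds the shortest path from v back to v.
The shortest such closed walk is B → D → F → B, length 3.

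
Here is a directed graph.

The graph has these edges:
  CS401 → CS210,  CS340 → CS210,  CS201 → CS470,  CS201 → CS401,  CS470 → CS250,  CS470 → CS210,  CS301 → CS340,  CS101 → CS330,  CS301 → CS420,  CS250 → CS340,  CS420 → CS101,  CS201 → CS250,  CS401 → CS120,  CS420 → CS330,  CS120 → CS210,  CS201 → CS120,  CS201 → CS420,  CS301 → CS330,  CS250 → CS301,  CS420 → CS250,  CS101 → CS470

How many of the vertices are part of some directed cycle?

5

A vertex is on a directed cycle iff it belongs to a strongly connected component of size ≥ 2 (or has a self-loop).
The vertices on cycles are {CS101, CS250, CS301, CS420, CS470} — 5 in total.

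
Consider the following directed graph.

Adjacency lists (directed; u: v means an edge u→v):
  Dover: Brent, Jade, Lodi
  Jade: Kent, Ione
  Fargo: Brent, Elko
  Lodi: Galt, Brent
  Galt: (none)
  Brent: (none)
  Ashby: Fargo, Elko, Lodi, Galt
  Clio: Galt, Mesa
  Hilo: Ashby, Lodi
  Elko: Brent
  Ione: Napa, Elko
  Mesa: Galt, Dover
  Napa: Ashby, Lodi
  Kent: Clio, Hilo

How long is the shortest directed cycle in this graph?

For each vertex v, BFS finds the shortest path from v back to v.
The shortest such closed walk is Jade → Kent → Clio → Mesa → Dover → Jade, length 5.

5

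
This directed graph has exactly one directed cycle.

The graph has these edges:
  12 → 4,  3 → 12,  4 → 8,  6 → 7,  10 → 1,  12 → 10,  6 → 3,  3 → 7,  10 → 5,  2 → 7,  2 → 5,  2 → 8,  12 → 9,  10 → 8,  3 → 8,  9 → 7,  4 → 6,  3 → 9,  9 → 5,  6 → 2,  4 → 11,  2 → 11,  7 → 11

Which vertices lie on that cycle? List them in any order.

DFS with gray/black marking from 3:
3 gray
  8 gray
  8 black
  7 gray
    11 gray
    11 black
  7 black
  12 gray
    10 gray
      5 gray
      5 black
      10→8: 8 black — skip
      1 gray
      1 black
    10 black
    4 gray
      4→8: 8 black — skip
      6 gray
        2 gray
          2→11: 11 black — skip
          2→7: 7 black — skip
          2→8: 8 black — skip
          2→5: 5 black — skip
        2 black
        6→7: 7 black — skip
        6→3: 3 is gray → back edge
Back edge closes the cycle 3 → 12 → 4 → 6 → 3; its vertices are {3, 4, 6, 12}.

3, 4, 6, 12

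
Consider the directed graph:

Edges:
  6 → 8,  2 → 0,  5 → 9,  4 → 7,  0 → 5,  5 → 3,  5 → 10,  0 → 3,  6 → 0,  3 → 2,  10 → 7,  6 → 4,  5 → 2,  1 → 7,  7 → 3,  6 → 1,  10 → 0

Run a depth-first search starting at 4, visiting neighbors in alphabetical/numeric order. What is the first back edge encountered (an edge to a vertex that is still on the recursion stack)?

0→3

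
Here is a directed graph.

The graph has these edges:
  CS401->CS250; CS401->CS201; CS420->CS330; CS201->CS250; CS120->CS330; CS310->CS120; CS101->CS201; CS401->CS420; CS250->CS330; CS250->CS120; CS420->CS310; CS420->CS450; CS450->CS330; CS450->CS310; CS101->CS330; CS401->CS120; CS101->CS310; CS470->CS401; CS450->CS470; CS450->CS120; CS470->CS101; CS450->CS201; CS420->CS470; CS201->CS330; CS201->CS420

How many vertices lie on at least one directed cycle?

A vertex is on a directed cycle iff it belongs to a strongly connected component of size ≥ 2 (or has a self-loop).
The vertices on cycles are {CS101, CS201, CS401, CS420, CS450, CS470} — 6 in total.

6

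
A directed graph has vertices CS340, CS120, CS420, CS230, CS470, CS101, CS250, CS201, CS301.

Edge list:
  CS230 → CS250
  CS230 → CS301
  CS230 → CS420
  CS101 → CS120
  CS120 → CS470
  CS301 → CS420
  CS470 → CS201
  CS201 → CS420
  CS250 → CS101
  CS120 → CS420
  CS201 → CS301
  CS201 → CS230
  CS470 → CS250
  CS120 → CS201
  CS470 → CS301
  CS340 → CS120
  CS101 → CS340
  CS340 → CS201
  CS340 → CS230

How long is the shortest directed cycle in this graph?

4

For each vertex v, BFS finds the shortest path from v back to v.
The shortest such closed walk is CS250 → CS101 → CS340 → CS230 → CS250, length 4.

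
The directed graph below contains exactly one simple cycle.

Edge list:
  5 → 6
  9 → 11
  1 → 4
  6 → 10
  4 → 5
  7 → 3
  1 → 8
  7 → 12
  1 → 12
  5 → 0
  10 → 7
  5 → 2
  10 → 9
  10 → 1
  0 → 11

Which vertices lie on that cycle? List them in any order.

1, 4, 5, 6, 10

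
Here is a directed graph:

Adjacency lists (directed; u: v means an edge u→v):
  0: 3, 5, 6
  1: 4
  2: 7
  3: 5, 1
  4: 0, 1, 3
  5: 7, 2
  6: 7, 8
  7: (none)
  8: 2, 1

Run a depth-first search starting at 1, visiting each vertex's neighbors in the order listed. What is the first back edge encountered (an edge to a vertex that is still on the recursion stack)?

DFS from 1 (visiting each vertex's neighbors in the order listed); mark gray on enter, black on exit:
1 gray
  4 gray
    0 gray
      3 gray
        5 gray
          7 gray
          7 black
          2 gray
            2→7: 7 black — skip
          2 black
        5 black
        3→1: 1 is gray → back edge
First back edge: 3 → 1.

3->1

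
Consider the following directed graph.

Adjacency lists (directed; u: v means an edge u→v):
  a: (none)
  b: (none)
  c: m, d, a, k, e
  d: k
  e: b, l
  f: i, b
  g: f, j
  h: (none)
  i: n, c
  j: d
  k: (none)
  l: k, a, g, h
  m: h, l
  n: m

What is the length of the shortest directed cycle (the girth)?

For each vertex v, BFS finds the shortest path from v back to v.
The shortest such closed walk is g → f → i → n → m → l → g, length 6.

6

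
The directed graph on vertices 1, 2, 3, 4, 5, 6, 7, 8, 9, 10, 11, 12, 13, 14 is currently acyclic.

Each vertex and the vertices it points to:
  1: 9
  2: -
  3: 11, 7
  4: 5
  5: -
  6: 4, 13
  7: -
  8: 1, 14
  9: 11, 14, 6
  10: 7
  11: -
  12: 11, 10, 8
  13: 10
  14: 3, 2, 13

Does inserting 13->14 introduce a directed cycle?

Yes

Adding 13→14 creates a cycle iff 14 can already reach 13.
Path from 14: 14 → 13.
So 14 → … → 13 → 14 is a cycle.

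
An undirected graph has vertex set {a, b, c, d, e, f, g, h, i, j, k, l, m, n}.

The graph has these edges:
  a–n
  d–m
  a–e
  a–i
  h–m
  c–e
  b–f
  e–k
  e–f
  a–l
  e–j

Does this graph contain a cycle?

DFS, tracking each vertex's parent; an edge to a visited non-parent vertex closes a cycle.
Start from n:
visit n (parent –)
  visit a (parent n)
    a–n: parent, skip
    visit l (parent a)
      l–a: parent, skip
    visit i (parent a)
      i–a: parent, skip
    visit e (parent a)
      visit f (parent e)
        visit b (parent f)
          b–f: parent, skip
        f–e: parent, skip
      e–a: parent, skip
      visit j (parent e)
        j–e: parent, skip
      visit k (parent e)
        k–e: parent, skip
      visit c (parent e)
        c–e: parent, skip
visit d (parent –)
  visit m (parent d)
    m–d: parent, skip
    visit h (parent m)
      h–m: parent, skip
visit g (parent –)
No non-parent visited neighbor found — the graph is a forest.

No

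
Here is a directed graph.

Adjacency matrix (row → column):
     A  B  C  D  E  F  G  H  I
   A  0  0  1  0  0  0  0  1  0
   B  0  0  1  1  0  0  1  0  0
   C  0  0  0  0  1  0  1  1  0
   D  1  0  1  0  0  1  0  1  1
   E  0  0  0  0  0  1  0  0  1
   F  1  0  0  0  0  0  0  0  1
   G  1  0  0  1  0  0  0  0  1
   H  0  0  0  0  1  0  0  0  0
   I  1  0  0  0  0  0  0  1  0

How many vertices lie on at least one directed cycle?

8

A vertex is on a directed cycle iff it belongs to a strongly connected component of size ≥ 2 (or has a self-loop).
The vertices on cycles are {A, C, D, E, F, G, H, I} — 8 in total.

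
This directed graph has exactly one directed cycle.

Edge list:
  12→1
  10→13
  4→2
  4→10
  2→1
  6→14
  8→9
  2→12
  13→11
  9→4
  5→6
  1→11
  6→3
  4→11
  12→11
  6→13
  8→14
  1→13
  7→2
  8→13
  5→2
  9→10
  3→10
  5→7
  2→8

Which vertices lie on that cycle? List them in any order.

2, 4, 8, 9

DFS with gray/black marking from 2:
2 gray
  12 gray
    1 gray
      13 gray
        11 gray
        11 black
      13 black
      1→11: 11 black — skip
    1 black
    12→11: 11 black — skip
  12 black
  2→1: 1 black — skip
  8 gray
    9 gray
      4 gray
        10 gray
          10→13: 13 black — skip
        10 black
        4→11: 11 black — skip
        4→2: 2 is gray → back edge
Back edge closes the cycle 2 → 8 → 9 → 4 → 2; its vertices are {2, 4, 8, 9}.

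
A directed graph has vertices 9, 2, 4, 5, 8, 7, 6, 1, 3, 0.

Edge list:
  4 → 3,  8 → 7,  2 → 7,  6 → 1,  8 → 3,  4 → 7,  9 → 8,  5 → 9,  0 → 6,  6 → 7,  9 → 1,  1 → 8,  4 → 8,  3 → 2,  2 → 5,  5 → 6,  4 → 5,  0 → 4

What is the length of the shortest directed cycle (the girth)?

5

For each vertex v, BFS finds the shortest path from v back to v.
The shortest such closed walk is 5 → 9 → 8 → 3 → 2 → 5, length 5.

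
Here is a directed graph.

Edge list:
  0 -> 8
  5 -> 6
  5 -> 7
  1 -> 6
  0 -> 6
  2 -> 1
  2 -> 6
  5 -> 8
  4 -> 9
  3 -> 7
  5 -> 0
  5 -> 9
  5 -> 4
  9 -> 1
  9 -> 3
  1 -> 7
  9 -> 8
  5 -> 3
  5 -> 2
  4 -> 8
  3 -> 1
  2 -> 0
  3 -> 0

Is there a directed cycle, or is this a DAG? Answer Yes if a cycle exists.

No

DFS with white/gray/black marking, starting from 2:
2 gray
  1 gray
    6 gray
    6 black
    7 gray
    7 black
  1 black
  2→6: 6 black — skip
  0 gray
    0→6: 6 black — skip
    8 gray
    8 black
  0 black
2 black
3 gray
  3→0: 0 black — skip
  3→1: 1 black — skip
  3→7: 7 black — skip
3 black
4 gray
  9 gray
    9→3: 3 black — skip
    9→1: 1 black — skip
    9→8: 8 black — skip
  9 black
  4→8: 8 black — skip
4 black
5 gray
  5→4: 4 black — skip
  5→2: 2 black — skip
  5→9: 9 black — skip
  5→7: 7 black — skip
  5→8: 8 black — skip
  5→0: 0 black — skip
  5→3: 3 black — skip
  5→6: 6 black — skip
5 black
Every edge goes to a white or black vertex — no back edge, so the graph is acyclic.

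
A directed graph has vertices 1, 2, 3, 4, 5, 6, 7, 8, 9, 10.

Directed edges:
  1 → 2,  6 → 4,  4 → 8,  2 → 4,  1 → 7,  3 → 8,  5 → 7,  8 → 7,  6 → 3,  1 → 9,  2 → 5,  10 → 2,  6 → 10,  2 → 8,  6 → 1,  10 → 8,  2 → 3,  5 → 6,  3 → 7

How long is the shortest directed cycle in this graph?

4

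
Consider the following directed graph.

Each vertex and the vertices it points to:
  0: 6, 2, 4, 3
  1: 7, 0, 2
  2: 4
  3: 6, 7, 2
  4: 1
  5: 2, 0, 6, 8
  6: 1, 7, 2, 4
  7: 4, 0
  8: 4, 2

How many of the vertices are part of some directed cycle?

7

A vertex is on a directed cycle iff it belongs to a strongly connected component of size ≥ 2 (or has a self-loop).
The vertices on cycles are {0, 1, 2, 3, 4, 6, 7} — 7 in total.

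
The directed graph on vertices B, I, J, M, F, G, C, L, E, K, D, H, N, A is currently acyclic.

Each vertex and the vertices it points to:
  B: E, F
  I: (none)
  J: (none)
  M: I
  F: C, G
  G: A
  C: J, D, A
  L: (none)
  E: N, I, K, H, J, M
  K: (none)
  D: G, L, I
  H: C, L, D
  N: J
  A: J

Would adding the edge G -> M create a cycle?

No

Adding G→M creates a cycle iff M can already reach G.
Explore from M: no path reaches G. The graph stays acyclic.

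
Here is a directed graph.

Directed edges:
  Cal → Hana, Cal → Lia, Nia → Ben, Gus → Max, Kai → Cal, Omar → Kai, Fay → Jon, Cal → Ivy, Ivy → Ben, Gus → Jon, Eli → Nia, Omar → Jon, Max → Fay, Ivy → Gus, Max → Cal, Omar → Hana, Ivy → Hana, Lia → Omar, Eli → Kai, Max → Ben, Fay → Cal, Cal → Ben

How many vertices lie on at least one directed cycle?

8

A vertex is on a directed cycle iff it belongs to a strongly connected component of size ≥ 2 (or has a self-loop).
The vertices on cycles are {Cal, Fay, Gus, Ivy, Kai, Lia, Max, Omar} — 8 in total.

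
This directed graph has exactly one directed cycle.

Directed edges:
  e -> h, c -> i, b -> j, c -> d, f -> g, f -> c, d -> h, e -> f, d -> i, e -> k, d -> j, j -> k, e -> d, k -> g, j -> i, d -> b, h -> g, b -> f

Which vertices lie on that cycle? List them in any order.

DFS with gray/black marking from d:
d gray
  h gray
    g gray
    g black
  h black
  j gray
    i gray
    i black
    k gray
      k→g: g black — skip
    k black
  j black
  d→i: i black — skip
  b gray
    b→j: j black — skip
    f gray
      f→g: g black — skip
      c gray
        c→d: d is gray → back edge
Back edge closes the cycle d → b → f → c → d; its vertices are {b, c, d, f}.

b, c, d, f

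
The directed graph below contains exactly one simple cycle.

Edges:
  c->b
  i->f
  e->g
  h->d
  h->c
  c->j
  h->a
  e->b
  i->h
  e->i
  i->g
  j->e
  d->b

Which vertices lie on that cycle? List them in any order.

c, e, h, i, j

DFS with gray/black marking from e:
e gray
  i gray
    h gray
      a gray
      a black
      d gray
        b gray
        b black
      d black
      c gray
        j gray
          j→e: e is gray → back edge
Back edge closes the cycle e → i → h → c → j → e; its vertices are {c, e, h, i, j}.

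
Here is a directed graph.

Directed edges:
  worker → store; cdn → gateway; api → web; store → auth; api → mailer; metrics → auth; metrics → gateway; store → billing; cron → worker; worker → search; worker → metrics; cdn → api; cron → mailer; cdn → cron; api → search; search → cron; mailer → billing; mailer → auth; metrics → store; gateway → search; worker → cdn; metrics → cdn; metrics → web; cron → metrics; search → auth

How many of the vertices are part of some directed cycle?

7

A vertex is on a directed cycle iff it belongs to a strongly connected component of size ≥ 2 (or has a self-loop).
The vertices on cycles are {api, cdn, cron, search, worker, gateway, metrics} — 7 in total.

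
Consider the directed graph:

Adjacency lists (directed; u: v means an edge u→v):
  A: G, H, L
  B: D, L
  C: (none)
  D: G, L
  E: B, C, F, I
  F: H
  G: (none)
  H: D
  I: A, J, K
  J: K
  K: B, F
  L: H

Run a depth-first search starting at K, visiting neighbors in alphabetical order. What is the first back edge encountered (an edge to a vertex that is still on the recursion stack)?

DFS from K (visiting neighbors in alphabetical order); mark gray on enter, black on exit:
K gray
  B gray
    D gray
      G gray
      G black
      L gray
        H gray
          H→D: D is gray → back edge
First back edge: H → D.

H→D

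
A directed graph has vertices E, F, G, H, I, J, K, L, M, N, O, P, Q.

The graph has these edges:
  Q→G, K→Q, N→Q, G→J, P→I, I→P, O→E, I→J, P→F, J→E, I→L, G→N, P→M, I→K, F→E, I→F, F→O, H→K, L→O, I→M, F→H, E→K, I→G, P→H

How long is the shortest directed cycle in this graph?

For each vertex v, BFS finds the shortest path from v back to v.
The shortest such closed walk is I → P → I, length 2.

2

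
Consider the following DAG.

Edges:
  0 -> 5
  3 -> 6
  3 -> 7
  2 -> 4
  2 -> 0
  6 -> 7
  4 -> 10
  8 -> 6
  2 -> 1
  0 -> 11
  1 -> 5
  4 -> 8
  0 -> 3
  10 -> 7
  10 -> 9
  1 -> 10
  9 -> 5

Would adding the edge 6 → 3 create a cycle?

Yes

Adding 6→3 creates a cycle iff 3 can already reach 6.
Path from 3: 3 → 6.
So 3 → … → 6 → 3 is a cycle.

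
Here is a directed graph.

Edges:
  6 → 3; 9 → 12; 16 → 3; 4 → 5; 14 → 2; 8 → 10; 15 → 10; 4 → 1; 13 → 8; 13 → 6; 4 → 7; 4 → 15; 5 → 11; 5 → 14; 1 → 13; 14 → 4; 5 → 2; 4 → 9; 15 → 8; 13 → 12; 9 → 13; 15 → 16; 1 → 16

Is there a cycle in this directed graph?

Yes

DFS with white/gray/black marking, starting from 14:
14 gray
  2 gray
  2 black
  4 gray
    15 gray
      8 gray
        10 gray
        10 black
      8 black
      16 gray
        3 gray
        3 black
      16 black
      15→10: 10 black — skip
    15 black
    5 gray
      11 gray
      11 black
      5→2: 2 black — skip
      5→14: 14 is gray → back edge
Back edge found, so a cycle exists: 14 → 4 → 5 → 14.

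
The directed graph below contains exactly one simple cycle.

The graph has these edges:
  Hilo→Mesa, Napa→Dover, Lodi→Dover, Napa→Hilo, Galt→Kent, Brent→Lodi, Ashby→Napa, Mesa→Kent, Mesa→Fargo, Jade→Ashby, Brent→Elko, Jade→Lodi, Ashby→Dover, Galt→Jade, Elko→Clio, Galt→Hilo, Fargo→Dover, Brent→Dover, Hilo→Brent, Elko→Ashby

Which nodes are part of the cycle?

DFS with gray/black marking from Hilo:
Hilo gray
  Mesa gray
    Fargo gray
      Dover gray
      Dover black
    Fargo black
    Kent gray
    Kent black
  Mesa black
  Brent gray
    Brent→Dover: Dover black — skip
    Elko gray
      Clio gray
      Clio black
      Ashby gray
        Napa gray
          Napa→Dover: Dover black — skip
          Napa→Hilo: Hilo is gray → back edge
Back edge closes the cycle Hilo → Brent → Elko → Ashby → Napa → Hilo; its vertices are {Elko, Hilo, Napa, Ashby, Brent}.

Elko, Hilo, Napa, Ashby, Brent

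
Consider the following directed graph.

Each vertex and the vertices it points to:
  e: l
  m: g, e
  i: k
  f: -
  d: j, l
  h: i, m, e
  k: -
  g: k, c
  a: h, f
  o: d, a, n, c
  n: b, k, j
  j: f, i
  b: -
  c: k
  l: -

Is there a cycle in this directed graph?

No

DFS with white/gray/black marking, starting from a:
a gray
  h gray
    i gray
      k gray
      k black
    i black
    m gray
      g gray
        g→k: k black — skip
        c gray
          c→k: k black — skip
        c black
      g black
      e gray
        l gray
        l black
      e black
    m black
    h→e: e black — skip
  h black
  f gray
  f black
a black
d gray
  j gray
    j→f: f black — skip
    j→i: i black — skip
  j black
  d→l: l black — skip
d black
o gray
  o→d: d black — skip
  o→a: a black — skip
  n gray
    b gray
    b black
    n→k: k black — skip
    n→j: j black — skip
  n black
  o→c: c black — skip
o black
Every edge goes to a white or black vertex — no back edge, so the graph is acyclic.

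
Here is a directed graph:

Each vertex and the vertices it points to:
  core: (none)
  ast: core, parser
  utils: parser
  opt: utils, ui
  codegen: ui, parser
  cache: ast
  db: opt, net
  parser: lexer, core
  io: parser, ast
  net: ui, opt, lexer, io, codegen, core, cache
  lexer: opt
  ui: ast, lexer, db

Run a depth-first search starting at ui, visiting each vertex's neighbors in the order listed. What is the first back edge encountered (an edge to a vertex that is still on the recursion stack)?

utils→parser

DFS from ui (visiting each vertex's neighbors in the order listed); mark gray on enter, black on exit:
ui gray
  ast gray
    core gray
    core black
    parser gray
      lexer gray
        opt gray
          utils gray
            utils→parser: parser is gray → back edge
First back edge: utils → parser.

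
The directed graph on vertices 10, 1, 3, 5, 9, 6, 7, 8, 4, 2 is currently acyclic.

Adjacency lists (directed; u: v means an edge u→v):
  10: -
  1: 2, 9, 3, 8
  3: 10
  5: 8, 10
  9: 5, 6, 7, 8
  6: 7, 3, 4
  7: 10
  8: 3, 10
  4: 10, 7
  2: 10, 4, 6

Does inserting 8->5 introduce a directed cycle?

Yes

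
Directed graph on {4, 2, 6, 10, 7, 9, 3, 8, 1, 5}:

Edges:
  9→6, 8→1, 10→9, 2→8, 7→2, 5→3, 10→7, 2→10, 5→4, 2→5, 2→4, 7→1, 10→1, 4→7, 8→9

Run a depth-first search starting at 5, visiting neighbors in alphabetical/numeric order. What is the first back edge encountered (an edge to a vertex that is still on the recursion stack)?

2→4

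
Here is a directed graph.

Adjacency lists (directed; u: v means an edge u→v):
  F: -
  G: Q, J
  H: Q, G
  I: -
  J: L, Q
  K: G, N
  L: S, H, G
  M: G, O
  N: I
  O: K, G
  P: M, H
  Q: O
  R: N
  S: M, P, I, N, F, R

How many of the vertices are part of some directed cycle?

10

A vertex is on a directed cycle iff it belongs to a strongly connected component of size ≥ 2 (or has a self-loop).
The vertices on cycles are {G, H, J, K, L, M, O, P, Q, S} — 10 in total.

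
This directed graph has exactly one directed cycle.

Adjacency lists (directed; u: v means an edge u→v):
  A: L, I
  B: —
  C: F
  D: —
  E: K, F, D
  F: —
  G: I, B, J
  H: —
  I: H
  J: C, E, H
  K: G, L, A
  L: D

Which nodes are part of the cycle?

DFS with gray/black marking from K:
K gray
  G gray
    I gray
      H gray
      H black
    I black
    B gray
    B black
    J gray
      C gray
        F gray
        F black
      C black
      E gray
        E→K: K is gray → back edge
Back edge closes the cycle K → G → J → E → K; its vertices are {E, G, J, K}.

E, G, J, K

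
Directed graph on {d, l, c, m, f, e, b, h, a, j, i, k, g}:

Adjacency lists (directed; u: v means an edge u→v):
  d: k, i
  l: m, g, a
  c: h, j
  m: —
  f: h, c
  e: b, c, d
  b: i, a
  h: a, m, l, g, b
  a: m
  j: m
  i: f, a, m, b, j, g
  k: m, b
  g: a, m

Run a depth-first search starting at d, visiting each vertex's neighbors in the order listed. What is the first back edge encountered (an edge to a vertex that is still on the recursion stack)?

h->b

DFS from d (visiting each vertex's neighbors in the order listed); mark gray on enter, black on exit:
d gray
  k gray
    m gray
    m black
    b gray
      i gray
        f gray
          h gray
            a gray
              a→m: m black — skip
            a black
            h→m: m black — skip
            l gray
              l→m: m black — skip
              g gray
                g→a: a black — skip
                g→m: m black — skip
              g black
              l→a: a black — skip
            l black
            h→g: g black — skip
            h→b: b is gray → back edge
First back edge: h → b.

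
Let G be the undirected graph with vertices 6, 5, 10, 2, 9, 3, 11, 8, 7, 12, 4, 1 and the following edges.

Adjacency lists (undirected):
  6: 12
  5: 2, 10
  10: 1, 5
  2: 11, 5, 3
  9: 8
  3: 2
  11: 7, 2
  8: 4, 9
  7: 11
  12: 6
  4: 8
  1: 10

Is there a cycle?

DFS, tracking each vertex's parent; an edge to a visited non-parent vertex closes a cycle.
Start from 6:
visit 6 (parent –)
  visit 12 (parent 6)
    12–6: parent, skip
visit 5 (parent –)
  visit 2 (parent 5)
    visit 11 (parent 2)
      visit 7 (parent 11)
        7–11: parent, skip
      11–2: parent, skip
    2–5: parent, skip
    visit 3 (parent 2)
      3–2: parent, skip
  visit 10 (parent 5)
    visit 1 (parent 10)
      1–10: parent, skip
    10–5: parent, skip
visit 9 (parent –)
  visit 8 (parent 9)
    visit 4 (parent 8)
      4–8: parent, skip
    8–9: parent, skip
No non-parent visited neighbor found — the graph is a forest.

No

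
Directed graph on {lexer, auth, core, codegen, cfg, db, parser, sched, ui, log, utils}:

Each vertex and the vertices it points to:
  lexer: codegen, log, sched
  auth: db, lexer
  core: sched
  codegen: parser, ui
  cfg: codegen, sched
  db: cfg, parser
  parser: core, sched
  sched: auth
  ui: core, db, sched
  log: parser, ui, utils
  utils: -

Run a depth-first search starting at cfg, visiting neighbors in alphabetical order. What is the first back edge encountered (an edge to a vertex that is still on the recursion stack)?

DFS from cfg (visiting neighbors in alphabetical order); mark gray on enter, black on exit:
cfg gray
  codegen gray
    parser gray
      core gray
        sched gray
          auth gray
            db gray
              db→cfg: cfg is gray → back edge
First back edge: db → cfg.

db->cfg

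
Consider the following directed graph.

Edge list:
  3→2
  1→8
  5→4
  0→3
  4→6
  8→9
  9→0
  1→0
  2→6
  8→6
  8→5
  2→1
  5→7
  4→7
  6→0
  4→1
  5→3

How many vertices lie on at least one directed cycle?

9

A vertex is on a directed cycle iff it belongs to a strongly connected component of size ≥ 2 (or has a self-loop).
The vertices on cycles are {0, 1, 2, 3, 4, 5, 6, 8, 9} — 9 in total.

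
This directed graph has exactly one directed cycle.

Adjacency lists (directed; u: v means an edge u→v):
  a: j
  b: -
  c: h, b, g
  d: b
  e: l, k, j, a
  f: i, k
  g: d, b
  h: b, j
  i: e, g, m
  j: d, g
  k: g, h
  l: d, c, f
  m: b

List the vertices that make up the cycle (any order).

e, f, i, l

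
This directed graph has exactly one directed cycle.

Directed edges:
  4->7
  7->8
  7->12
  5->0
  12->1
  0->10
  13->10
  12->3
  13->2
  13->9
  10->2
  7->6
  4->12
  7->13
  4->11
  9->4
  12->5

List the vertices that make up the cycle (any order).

DFS with gray/black marking from 4:
4 gray
  12 gray
    3 gray
    3 black
    1 gray
    1 black
    5 gray
      0 gray
        10 gray
          2 gray
          2 black
        10 black
      0 black
    5 black
  12 black
  7 gray
    6 gray
    6 black
    7→12: 12 black — skip
    8 gray
    8 black
    13 gray
      13→10: 10 black — skip
      13→2: 2 black — skip
      9 gray
        9→4: 4 is gray → back edge
Back edge closes the cycle 4 → 7 → 13 → 9 → 4; its vertices are {4, 7, 9, 13}.

4, 7, 9, 13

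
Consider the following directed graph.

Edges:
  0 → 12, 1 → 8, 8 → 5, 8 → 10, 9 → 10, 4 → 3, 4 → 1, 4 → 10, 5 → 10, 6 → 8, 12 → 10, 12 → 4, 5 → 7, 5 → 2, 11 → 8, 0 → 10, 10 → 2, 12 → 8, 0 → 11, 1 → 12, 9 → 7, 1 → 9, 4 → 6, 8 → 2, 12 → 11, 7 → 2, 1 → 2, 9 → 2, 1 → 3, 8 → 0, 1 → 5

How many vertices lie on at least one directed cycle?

A vertex is on a directed cycle iff it belongs to a strongly connected component of size ≥ 2 (or has a self-loop).
The vertices on cycles are {0, 1, 4, 6, 8, 11, 12} — 7 in total.

7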